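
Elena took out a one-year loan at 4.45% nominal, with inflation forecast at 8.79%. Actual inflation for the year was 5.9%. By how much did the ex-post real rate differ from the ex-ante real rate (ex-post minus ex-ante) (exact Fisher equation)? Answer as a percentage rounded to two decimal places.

2.62%

Ex-ante: (1 + 0.0445)/(1 + 0.0879) − 1 = -3.9893%
Ex-post: (1 + 0.0445)/(1 + 0.0590) − 1 = -1.3692%
Difference (ex-post − ex-ante) = 2.6201% → 2.62%.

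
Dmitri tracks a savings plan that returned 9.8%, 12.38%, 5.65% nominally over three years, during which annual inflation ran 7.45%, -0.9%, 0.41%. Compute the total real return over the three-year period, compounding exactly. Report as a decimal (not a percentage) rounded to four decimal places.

Compound the nominal returns: 1.0980 × 1.1238 × 1.0565 = 1.303650.
Compound inflation: 1.0745 × 0.9910 × 1.0041 = 1.069195.
Deflate: 1.303650 / 1.069195 = 1.219281.
Total real return = 1.219281 − 1 → 0.2193.

0.2193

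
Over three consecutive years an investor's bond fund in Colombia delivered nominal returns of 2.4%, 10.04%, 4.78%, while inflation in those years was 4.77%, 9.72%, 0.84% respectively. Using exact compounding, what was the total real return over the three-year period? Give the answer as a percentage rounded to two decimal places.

Nominal growth factor = 1.0240 × 1.1004 × 1.0478 = 1.180671
Price-level growth factor = 1.0477 × 1.0972 × 1.0084 = 1.159193
Real growth factor = 1.180671 / 1.159193 = 1.018529
Total real return = 1.018529 − 1 → 1.85%.

1.85%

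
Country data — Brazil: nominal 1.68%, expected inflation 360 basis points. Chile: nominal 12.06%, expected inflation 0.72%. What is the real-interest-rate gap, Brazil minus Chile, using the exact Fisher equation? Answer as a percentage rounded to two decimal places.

Brazil: (1 + 0.0168)/(1 + 0.0360) − 1 = -1.8533%
Chile: (1 + 0.1206)/(1 + 0.0072) − 1 = 11.2589%
Differential = -1.8533% − 11.2589% = -13.1122% → -13.11%.

-13.11%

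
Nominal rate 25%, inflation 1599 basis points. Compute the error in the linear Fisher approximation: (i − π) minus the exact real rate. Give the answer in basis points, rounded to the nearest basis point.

Approximate: r ≈ 25.000% − 15.990% = 9.0100%
Exact: (1 + 0.2500)/(1 + 0.1599) − 1 = 7.7679%
Error = 9.0100% − 7.7679% = 1.2421% → 124 basis points.

124 basis points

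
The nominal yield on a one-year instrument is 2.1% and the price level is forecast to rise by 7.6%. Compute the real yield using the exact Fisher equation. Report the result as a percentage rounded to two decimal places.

By the Fisher equation, 1 + r = (1 + i)/(1 + π).
1 + r = 1.02100 / 1.07600 = 0.948885
r = 0.948885 − 1 = -5.1115%, i.e. -5.11%.

-5.11%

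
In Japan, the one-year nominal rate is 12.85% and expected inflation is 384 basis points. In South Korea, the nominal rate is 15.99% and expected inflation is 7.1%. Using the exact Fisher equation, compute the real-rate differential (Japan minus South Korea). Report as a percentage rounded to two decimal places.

0.38%

Japan: (1 + 0.1285)/(1 + 0.0384) − 1 = 8.6768%
South Korea: (1 + 0.1599)/(1 + 0.0710) − 1 = 8.3007%
Differential = 8.6768% − 8.3007% = 0.3762% → 0.38%.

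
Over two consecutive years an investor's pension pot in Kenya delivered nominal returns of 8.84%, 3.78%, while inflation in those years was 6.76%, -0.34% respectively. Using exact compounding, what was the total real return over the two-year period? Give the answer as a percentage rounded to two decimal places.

Nominal growth factor = 1.0884 × 1.0378 = 1.129542
Price-level growth factor = 1.0676 × 0.9966 = 1.063970
Real growth factor = 1.129542 / 1.063970 = 1.061629
Total real return = 1.061629 − 1 → 6.16%.

6.16%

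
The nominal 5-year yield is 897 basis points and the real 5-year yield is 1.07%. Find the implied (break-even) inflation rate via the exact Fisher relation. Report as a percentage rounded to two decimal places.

(1 + π) = (1 + i)/(1 + r) = 1.08970 / 1.01070 = 1.078164
Break-even inflation = 1.078164 − 1 → 7.82%.

7.82%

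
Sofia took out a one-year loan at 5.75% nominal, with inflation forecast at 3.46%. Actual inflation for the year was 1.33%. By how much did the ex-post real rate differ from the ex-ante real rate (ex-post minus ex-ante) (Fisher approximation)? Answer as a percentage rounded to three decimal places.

Ex-ante: 5.75% − 3.46% = 2.290%
Ex-post: 5.75% − 1.33% = 4.420%
Difference (ex-post − ex-ante) = 2.1300% → 2.130%.

2.130%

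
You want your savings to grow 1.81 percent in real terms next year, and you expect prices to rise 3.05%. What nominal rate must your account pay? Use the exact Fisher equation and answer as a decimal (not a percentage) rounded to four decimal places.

0.0492

(1 + i) = (1 + r)(1 + π) = 1.01810 × 1.03050 = 1.04915205
i = 1.04915205 − 1, so the required nominal rate is 0.0492.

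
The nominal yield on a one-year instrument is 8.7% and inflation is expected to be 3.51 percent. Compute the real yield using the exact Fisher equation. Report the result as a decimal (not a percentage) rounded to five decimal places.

0.05014

1 + r = 1.08700 / 1.03510 = 1.050140
r = 1.050140 − 1 = 5.0140%, i.e. 0.05014.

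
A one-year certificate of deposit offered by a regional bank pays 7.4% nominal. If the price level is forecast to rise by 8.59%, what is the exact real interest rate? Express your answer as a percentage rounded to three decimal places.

-1.096%

By the Fisher identity, 1 + r = (1 + i)/(1 + π).
1 + r = 1.07400 / 1.08590 = 0.989041
r = 0.989041 − 1 = -1.0959%, i.e. -1.096%.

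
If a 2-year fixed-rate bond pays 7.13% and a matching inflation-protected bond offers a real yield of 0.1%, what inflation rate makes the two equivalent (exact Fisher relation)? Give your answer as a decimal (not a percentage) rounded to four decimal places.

0.0702

(1 + π) = (1 + i)/(1 + r) = 1.07130 / 1.00100 = 1.070230
Break-even inflation = 1.070230 − 1 → 0.0702.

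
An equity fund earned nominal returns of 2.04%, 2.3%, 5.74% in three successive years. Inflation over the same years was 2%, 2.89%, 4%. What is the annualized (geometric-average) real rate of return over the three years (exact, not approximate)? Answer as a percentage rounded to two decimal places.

Nominal growth factor = 1.0204 × 1.0230 × 1.0574 = 1.10378729
Price-level growth factor = 1.0200 × 1.0289 × 1.0400 = 1.09145712
Real growth factor = 1.10378729 / 1.09145712 = 1.01129698
Annualized real rate = 1.01129698^(1/3) − 1 = 0.3752% → 0.38%.

0.38%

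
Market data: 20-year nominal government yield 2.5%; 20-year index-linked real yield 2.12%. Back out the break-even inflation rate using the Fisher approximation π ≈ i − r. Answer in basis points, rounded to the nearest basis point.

π ≈ i − r = 2.5% − 2.12% → 38 basis points.

38 basis points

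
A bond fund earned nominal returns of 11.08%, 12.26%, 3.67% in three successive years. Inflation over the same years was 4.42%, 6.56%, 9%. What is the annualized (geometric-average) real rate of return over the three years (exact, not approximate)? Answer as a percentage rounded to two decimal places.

Nominal growth factor = 1.1108 × 1.1226 × 1.0367 = 1.29274840
Price-level growth factor = 1.0442 × 1.0656 × 1.0900 = 1.21284248
Real growth factor = 1.29274840 / 1.21284248 = 1.06588318
Annualized real rate = 1.06588318^(1/3) − 1 = 2.1496% → 2.15%.

2.15%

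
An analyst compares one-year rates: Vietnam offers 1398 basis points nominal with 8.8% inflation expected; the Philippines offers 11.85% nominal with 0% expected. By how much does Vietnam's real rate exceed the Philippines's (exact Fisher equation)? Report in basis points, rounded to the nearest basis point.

-709 basis points

Vietnam: (1 + 0.1398)/(1 + 0.0880) − 1 = 4.7610%
The Philippines: (1 + 0.1185)/(1 + 0.0000) − 1 = 11.8500%
Differential = 4.7610% − 11.8500% = -7.0890% → -709 basis points.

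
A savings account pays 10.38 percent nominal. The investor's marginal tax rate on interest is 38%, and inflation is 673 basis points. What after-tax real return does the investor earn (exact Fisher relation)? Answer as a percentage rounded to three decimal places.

-0.276%

After-tax nominal return = 10.38% × (1 − 0.38) = 6.4356%.
1 + r = 1.064356 / 1.06730 = 0.997242
After-tax real rate = 0.997242 − 1 → -0.276%.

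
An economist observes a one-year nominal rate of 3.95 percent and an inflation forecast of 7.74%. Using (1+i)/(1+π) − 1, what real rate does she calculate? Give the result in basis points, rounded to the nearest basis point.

1 + r = 1.03950 / 1.07740 = 0.964823
r = 0.964823 − 1 = -3.5177%, i.e. -352 basis points.

-352 basis points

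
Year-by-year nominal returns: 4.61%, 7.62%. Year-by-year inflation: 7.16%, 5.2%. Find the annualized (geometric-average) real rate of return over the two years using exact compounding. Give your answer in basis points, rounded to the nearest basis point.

Compound the nominal returns: 1.0461 × 1.0762 = 1.12581282.
Compound inflation: 1.0716 × 1.0520 = 1.12732320.
Deflate: 1.12581282 / 1.12732320 = 0.99866021.
Annualized real rate = 0.99866021^(1/2) − 1 = -0.0670% → -7 basis points.

-7 basis points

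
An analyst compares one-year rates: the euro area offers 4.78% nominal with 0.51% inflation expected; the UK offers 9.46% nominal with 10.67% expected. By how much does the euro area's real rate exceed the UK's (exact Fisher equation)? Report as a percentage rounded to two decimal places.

5.34%

The euro area: (1 + 0.0478)/(1 + 0.0051) − 1 = 4.2483%
The UK: (1 + 0.0946)/(1 + 0.1067) − 1 = -1.0933%
Differential = 4.2483% − (-1.0933%) = 5.3417% → 5.34%.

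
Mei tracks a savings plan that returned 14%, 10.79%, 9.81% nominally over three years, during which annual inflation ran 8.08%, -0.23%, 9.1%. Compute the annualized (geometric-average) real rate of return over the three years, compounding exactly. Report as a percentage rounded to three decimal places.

Nominal growth factor = 1.1400 × 1.1079 × 1.0981 = 1.38690689
Price-level growth factor = 1.0808 × 0.9977 × 1.0910 = 1.17644075
Real growth factor = 1.38690689 / 1.17644075 = 1.17890076
Annualized real rate = 1.17890076^(1/3) − 1 = 5.6394% → 5.639%.

5.639%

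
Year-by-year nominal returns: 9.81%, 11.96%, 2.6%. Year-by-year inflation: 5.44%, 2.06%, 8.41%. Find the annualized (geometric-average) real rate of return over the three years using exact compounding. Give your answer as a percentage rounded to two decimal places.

Nominal growth factor = 1.0981 × 1.1196 × 1.0260 = 1.26139801
Price-level growth factor = 1.0544 × 1.0206 × 1.0841 = 1.16662239
Real growth factor = 1.26139801 / 1.16662239 = 1.08123933
Annualized real rate = 1.08123933^(1/3) − 1 = 2.6378% → 2.64%.

2.64%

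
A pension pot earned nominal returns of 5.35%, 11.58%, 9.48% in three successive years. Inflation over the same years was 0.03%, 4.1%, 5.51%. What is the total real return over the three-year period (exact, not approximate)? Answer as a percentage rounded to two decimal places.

17.13%

Compound the nominal returns: 1.0535 × 1.1158 × 1.0948 = 1.286932.
Compound inflation: 1.0003 × 1.0410 × 1.0551 = 1.098689.
Deflate: 1.286932 / 1.098689 = 1.171335.
Total real return = 1.171335 − 1 → 17.13%.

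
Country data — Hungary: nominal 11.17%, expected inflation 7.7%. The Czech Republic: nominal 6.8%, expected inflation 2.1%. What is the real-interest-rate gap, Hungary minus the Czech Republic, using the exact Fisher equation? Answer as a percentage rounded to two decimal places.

Hungary: (1 + 0.1117)/(1 + 0.0770) − 1 = 3.2219%
The Czech Republic: (1 + 0.0680)/(1 + 0.0210) − 1 = 4.6033%
Differential = 3.2219% − 4.6033% = -1.3814% → -1.38%.

-1.38%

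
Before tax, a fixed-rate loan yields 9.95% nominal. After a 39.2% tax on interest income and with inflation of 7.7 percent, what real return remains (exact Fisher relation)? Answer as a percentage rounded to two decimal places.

After-tax nominal return = 9.95% × (1 − 0.392) = 6.0496%.
1 + r = 1.060496 / 1.07700 = 0.984676
After-tax real rate = 0.984676 − 1 → -1.53%.

-1.53%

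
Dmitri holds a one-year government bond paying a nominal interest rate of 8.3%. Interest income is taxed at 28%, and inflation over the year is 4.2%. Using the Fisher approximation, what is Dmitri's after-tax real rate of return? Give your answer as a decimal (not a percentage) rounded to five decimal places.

0.01776

After-tax nominal return = 8.3% × (1 − 0.28) = 5.9760%.
r ≈ 5.9760% − 4.2% → 0.01776.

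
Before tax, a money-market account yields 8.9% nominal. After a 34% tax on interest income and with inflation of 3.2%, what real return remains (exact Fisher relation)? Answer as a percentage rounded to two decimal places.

2.59%

After-tax nominal return = 8.9% × (1 − 0.34) = 5.8740%.
1 + r = 1.05874 / 1.03200 = 1.025911
After-tax real rate = 1.025911 − 1 → 2.59%.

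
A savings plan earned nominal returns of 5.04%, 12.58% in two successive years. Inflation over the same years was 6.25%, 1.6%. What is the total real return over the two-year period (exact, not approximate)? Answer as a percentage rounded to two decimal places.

9.55%

Nominal growth factor = 1.0504 × 1.1258 = 1.182540
Price-level growth factor = 1.0625 × 1.0160 = 1.079500
Real growth factor = 1.182540 / 1.079500 = 1.095452
Total real return = 1.095452 − 1 → 9.55%.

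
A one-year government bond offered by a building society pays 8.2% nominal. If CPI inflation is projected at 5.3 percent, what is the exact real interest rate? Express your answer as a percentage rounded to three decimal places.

1 + r = 1.08200 / 1.05300 = 1.027540
r = 1.027540 − 1 = 2.7540%, i.e. 2.754%.

2.754%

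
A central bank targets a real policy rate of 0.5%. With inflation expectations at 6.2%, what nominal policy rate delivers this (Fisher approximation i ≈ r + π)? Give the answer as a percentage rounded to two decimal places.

6.70%

i ≈ r + π = 0.5% + 6.2% = 6.70%.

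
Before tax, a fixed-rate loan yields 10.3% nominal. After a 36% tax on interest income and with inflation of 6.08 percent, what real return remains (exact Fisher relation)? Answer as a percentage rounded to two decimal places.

After-tax nominal return = 10.3% × (1 − 0.36) = 6.5920%.
1 + r = 1.06592 / 1.06080 = 1.004827
After-tax real rate = 1.004827 − 1 → 0.48%.

0.48%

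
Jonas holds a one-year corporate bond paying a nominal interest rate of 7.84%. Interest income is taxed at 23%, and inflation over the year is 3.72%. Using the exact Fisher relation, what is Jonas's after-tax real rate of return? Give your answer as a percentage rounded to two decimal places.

After-tax nominal return = 7.84% × (1 − 0.23) = 6.0368%.
1 + r = 1.060368 / 1.03720 = 1.022337
After-tax real rate = 1.022337 − 1 → 2.23%.

2.23%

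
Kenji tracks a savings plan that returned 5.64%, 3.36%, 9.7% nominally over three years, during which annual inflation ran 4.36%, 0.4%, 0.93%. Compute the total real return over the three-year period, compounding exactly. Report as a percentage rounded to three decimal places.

13.266%

Nominal growth factor = 1.0564 × 1.0336 × 1.0970 = 1.197809
Price-level growth factor = 1.0436 × 1.0040 × 1.0093 = 1.057519
Real growth factor = 1.197809 / 1.057519 = 1.132660
Total real return = 1.132660 − 1 → 13.266%.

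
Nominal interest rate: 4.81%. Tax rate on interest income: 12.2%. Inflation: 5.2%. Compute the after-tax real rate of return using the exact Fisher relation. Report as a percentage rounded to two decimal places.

-0.93%

After-tax nominal return = 4.81% × (1 − 0.122) = 4.22318%.
1 + r = 1.0422318 / 1.05200 = 0.990715
After-tax real rate = 0.990715 − 1 → -0.93%.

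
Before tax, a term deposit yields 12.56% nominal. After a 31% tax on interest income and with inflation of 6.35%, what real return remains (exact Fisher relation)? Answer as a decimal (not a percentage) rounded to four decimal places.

0.0218

After-tax nominal return = 12.56% × (1 − 0.31) = 8.6664%.
1 + r = 1.086664 / 1.06350 = 1.021781
After-tax real rate = 1.021781 − 1 → 0.0218.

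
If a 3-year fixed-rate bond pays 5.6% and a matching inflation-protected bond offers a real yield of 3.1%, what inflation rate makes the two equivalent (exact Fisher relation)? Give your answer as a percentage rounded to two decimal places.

(1 + π) = (1 + i)/(1 + r) = 1.05600 / 1.03100 = 1.024248
Break-even inflation = 1.024248 − 1 → 2.42%.

2.42%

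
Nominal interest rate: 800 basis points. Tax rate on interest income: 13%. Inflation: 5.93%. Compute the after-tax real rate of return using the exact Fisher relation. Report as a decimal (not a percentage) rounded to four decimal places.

After-tax nominal return = 8% × (1 − 0.13) = 6.9600%.
1 + r = 1.06960 / 1.05930 = 1.009723
After-tax real rate = 1.009723 − 1 → 0.0097.

0.0097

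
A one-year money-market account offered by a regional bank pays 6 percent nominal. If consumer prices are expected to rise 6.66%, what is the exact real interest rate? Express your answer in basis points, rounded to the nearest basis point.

1 + r = 1.06000 / 1.06660 = 0.993812
r = 0.993812 − 1 = -0.6188%, i.e. -62 basis points.

-62 basis points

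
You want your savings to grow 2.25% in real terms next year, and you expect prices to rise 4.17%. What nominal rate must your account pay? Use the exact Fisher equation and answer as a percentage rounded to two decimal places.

6.51%

(1 + i) = (1 + r)(1 + π) = 1.02250 × 1.04170 = 1.06513825
i = 1.06513825 − 1, so the required nominal rate is 6.51%.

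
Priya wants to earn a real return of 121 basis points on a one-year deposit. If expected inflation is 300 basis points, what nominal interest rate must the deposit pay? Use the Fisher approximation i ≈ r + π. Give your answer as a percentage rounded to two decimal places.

4.21%

i ≈ r + π = 1.21% + 3% = 4.21%.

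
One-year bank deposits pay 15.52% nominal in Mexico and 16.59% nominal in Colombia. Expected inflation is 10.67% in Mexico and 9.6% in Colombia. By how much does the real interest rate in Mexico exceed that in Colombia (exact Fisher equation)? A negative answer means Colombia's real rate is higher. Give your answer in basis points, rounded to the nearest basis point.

Mexico: (1 + 0.1552)/(1 + 0.1067) − 1 = 4.3824%
Colombia: (1 + 0.1659)/(1 + 0.0960) − 1 = 6.3777%
Differential = 4.3824% − 6.3777% = -1.9953% → -200 basis points.

-200 basis points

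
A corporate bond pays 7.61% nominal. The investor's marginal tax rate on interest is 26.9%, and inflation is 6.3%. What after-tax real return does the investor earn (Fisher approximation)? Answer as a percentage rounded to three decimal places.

-0.737%

After-tax nominal return = 7.61% × (1 − 0.269) = 5.56291%.
r ≈ 5.56291% − 6.3% → -0.737%.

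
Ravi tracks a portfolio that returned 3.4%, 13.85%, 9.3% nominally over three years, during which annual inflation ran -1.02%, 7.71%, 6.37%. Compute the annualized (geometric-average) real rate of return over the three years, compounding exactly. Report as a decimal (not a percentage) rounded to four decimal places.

0.0430

Nominal growth factor = 1.0340 × 1.1385 × 1.0930 = 1.28668944
Price-level growth factor = 0.9898 × 1.0771 × 1.0637 = 1.13402502
Real growth factor = 1.28668944 / 1.13402502 = 1.13462174
Annualized real rate = 1.13462174^(1/3) − 1 = 4.2999% → 0.0430.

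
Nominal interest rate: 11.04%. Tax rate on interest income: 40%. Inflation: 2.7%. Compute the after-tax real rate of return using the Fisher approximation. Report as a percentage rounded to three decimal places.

After-tax nominal return = 11.04% × (1 − 0.4) = 6.6240%.
r ≈ 6.6240% − 2.7% → 3.924%.

3.924%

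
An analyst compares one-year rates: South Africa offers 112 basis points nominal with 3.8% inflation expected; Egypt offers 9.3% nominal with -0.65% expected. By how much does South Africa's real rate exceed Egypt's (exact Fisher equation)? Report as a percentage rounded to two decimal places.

-12.60%

South Africa: (1 + 0.0112)/(1 + 0.0380) − 1 = -2.5819%
Egypt: (1 + 0.0930)/(1 − 0.0065) − 1 = 10.0151%
Differential = -2.5819% − 10.0151% = -12.5970% → -12.60%.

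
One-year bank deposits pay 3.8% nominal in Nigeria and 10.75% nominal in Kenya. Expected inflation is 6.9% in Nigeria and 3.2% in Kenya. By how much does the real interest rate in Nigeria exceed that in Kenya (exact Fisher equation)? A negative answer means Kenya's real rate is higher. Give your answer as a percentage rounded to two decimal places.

-10.22%

Nigeria: (1 + 0.0380)/(1 + 0.0690) − 1 = -2.8999%
Kenya: (1 + 0.1075)/(1 + 0.0320) − 1 = 7.3159%
Differential = -2.8999% − 7.3159% = -10.2158% → -10.22%.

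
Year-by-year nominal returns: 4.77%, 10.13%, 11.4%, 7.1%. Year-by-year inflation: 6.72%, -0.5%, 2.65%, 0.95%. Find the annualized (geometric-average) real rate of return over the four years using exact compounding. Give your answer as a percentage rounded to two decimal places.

Compound the nominal returns: 1.0477 × 1.1013 × 1.1140 × 1.0710 = 1.37663005.
Compound inflation: 1.0672 × 0.9950 × 1.0265 × 1.0095 = 1.10035843.
Deflate: 1.37663005 / 1.10035843 = 1.25107421.
Annualized real rate = 1.25107421^(1/4) − 1 = 5.7598% → 5.76%.

5.76%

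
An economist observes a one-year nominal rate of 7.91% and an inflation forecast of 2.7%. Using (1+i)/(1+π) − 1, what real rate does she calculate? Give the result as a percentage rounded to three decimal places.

By the Fisher equation, 1 + r = (1 + i)/(1 + π).
1 + r = 1.07910 / 1.02700 = 1.050730
r = 1.050730 − 1 = 5.0730%, i.e. 5.073%.

5.073%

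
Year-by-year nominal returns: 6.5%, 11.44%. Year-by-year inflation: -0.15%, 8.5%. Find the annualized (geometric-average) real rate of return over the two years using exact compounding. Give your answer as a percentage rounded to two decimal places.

Compound the nominal returns: 1.0650 × 1.1144 = 1.18683600.
Compound inflation: 0.9985 × 1.0850 = 1.08337250.
Deflate: 1.18683600 / 1.08337250 = 1.09550132.
Annualized real rate = 1.09550132^(1/2) − 1 = 4.6662% → 4.67%.

4.67%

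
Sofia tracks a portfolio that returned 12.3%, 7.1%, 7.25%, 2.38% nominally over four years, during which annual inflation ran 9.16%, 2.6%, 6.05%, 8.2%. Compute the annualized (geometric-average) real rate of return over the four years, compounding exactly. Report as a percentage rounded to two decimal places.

0.68%

Nominal growth factor = 1.1230 × 1.0710 × 1.0725 × 1.0238 = 1.32063150
Price-level growth factor = 1.0916 × 1.0260 × 1.0605 × 1.0820 = 1.28513521
Real growth factor = 1.32063150 / 1.28513521 = 1.02762067
Annualized real rate = 1.02762067^(1/4) − 1 = 0.6835% → 0.68%.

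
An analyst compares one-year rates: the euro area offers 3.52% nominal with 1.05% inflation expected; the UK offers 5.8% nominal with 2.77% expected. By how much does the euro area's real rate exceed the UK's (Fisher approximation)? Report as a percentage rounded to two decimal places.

The euro area: 3.52% − 1.05% = 2.470%
The UK: 5.8% − 2.77% = 3.030%
Differential = -0.560% → -0.56%.

-0.56%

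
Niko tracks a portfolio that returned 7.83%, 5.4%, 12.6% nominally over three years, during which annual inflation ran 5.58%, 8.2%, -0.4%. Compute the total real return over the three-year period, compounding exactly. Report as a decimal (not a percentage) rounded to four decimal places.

Compound the nominal returns: 1.0783 × 1.0540 × 1.1260 = 1.279731.
Compound inflation: 1.0558 × 1.0820 × 0.9960 = 1.137806.
Deflate: 1.279731 / 1.137806 = 1.124735.
Total real return = 1.124735 − 1 → 0.1247.

0.1247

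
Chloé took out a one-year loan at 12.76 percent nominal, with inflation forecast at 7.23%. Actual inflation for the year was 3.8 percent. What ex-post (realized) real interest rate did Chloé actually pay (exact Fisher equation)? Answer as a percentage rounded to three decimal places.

Ex-post: (1 + 0.1276)/(1 + 0.0380) − 1 = 8.6320%
So the realized real rate is 8.632%.

8.632%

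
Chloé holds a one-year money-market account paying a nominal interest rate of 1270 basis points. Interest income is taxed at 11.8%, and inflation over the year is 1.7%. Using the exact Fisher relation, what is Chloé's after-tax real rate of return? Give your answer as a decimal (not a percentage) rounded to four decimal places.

After-tax nominal return = 12.7% × (1 − 0.118) = 11.2014%.
1 + r = 1.112014 / 1.01700 = 1.093426
After-tax real rate = 1.093426 − 1 → 0.0934.

0.0934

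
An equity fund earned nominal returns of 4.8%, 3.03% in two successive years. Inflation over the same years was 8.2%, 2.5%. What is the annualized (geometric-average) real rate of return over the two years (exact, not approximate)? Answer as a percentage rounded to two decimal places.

-1.33%

Nominal growth factor = 1.0480 × 1.0303 = 1.07975440
Price-level growth factor = 1.0820 × 1.0250 = 1.10905000
Real growth factor = 1.07975440 / 1.10905000 = 0.97358496
Annualized real rate = 0.97358496^(1/2) − 1 = -1.3296% → -1.33%.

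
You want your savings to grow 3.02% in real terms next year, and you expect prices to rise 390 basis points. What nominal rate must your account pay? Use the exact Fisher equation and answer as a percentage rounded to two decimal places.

7.04%

(1 + i) = (1 + r)(1 + π) = 1.03020 × 1.03900 = 1.0703778
i = 1.0703778 − 1, so the required nominal rate is 7.04%.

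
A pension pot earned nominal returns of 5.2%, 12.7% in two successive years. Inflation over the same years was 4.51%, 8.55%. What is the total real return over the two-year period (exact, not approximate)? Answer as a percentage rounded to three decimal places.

Compound the nominal returns: 1.0520 × 1.1270 = 1.185604.
Compound inflation: 1.0451 × 1.0855 = 1.134456.
Deflate: 1.185604 / 1.134456 = 1.045086.
Total real return = 1.045086 − 1 → 4.509%.

4.509%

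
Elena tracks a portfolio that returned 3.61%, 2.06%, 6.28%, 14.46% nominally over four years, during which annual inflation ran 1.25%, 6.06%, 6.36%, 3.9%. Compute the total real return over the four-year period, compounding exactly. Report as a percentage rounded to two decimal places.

8.40%

Compound the nominal returns: 1.0361 × 1.0206 × 1.0628 × 1.1446 = 1.286360.
Compound inflation: 1.0125 × 1.0606 × 1.0636 × 1.0390 = 1.186699.
Deflate: 1.286360 / 1.186699 = 1.083982.
Total real return = 1.083982 − 1 → 8.40%.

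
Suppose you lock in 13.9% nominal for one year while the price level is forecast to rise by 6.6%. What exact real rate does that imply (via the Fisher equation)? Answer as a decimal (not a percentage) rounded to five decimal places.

0.06848

1 + r = 1.13900 / 1.06600 = 1.068480
r = 1.068480 − 1 = 6.8480%, i.e. 0.06848.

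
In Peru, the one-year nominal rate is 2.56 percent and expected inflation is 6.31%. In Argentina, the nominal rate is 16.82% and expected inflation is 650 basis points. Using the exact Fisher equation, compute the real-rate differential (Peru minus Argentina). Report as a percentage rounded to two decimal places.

-13.22%

Peru: (1 + 0.0256)/(1 + 0.0631) − 1 = -3.5274%
Argentina: (1 + 0.1682)/(1 + 0.0650) − 1 = 9.6901%
Differential = -3.5274% − 9.6901% = -13.2176% → -13.22%.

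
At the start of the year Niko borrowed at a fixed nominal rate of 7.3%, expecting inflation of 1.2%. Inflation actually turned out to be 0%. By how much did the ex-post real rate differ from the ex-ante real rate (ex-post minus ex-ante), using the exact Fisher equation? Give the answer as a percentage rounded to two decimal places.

1.27%

Ex-ante: (1 + 0.0730)/(1 + 0.0120) − 1 = 6.0277%
Ex-post: (1 + 0.0730)/(1 + 0.0000) − 1 = 7.3000%
Difference (ex-post − ex-ante) = 1.2723% → 1.27%.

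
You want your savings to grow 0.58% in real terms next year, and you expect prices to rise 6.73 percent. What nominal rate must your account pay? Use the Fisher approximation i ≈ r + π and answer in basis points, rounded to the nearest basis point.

i ≈ r + π = 0.58% + 6.73% = 731 basis points.

731 basis points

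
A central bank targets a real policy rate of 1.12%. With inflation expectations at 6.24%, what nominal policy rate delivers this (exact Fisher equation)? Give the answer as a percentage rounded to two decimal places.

(1 + i) = (1 + r)(1 + π) = 1.01120 × 1.06240 = 1.07429888
i = 1.07429888 − 1, so the required nominal rate is 7.43%.

7.43%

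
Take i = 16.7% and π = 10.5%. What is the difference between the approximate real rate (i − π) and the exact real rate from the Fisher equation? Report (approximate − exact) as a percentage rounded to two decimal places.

Approximate: r ≈ 16.700% − 10.500% = 6.2000%
Exact: (1 + 0.1670)/(1 + 0.1050) − 1 = 5.6109%
Error = 6.2000% − 5.6109% = 0.5891% → 0.59%.

0.59%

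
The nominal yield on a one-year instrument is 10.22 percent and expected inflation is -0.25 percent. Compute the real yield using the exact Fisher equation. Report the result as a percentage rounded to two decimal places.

10.50%

By the Fisher identity, 1 + r = (1 + i)/(1 + π).
1 + r = 1.10220 / 0.99750 = 1.104962
r = 1.104962 − 1 = 10.4962%, i.e. 10.50%.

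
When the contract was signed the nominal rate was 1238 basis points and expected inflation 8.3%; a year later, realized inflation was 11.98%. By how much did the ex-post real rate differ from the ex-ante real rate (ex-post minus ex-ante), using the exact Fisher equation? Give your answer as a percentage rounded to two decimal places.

Ex-ante: (1 + 0.1238)/(1 + 0.0830) − 1 = 3.7673%
Ex-post: (1 + 0.1238)/(1 + 0.1198) − 1 = 0.3572%
Difference (ex-post − ex-ante) = -3.4101% → -3.41%.

-3.41%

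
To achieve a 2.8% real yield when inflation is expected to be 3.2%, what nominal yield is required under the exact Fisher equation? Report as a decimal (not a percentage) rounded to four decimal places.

0.0609

(1 + i) = (1 + r)(1 + π) = 1.02800 × 1.03200 = 1.060896
i = 1.060896 − 1, so the required nominal rate is 0.0609.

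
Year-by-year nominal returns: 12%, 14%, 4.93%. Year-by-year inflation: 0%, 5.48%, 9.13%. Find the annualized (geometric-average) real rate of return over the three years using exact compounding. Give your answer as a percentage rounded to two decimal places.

5.19%

Compound the nominal returns: 1.1200 × 1.1400 × 1.0493 = 1.33974624.
Compound inflation: 1.0000 × 1.0548 × 1.0913 = 1.15110324.
Deflate: 1.33974624 / 1.15110324 = 1.16388017.
Annualized real rate = 1.16388017^(1/3) − 1 = 5.1888% → 5.19%.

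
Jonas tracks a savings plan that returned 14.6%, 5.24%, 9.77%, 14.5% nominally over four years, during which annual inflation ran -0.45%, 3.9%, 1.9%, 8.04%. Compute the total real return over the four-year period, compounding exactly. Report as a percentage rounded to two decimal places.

Nominal growth factor = 1.1460 × 1.0524 × 1.0977 × 1.1450 = 1.515844
Price-level growth factor = 0.9955 × 1.0390 × 1.0190 × 1.0804 = 1.138716
Real growth factor = 1.515844 / 1.138716 = 1.331187
Total real return = 1.331187 − 1 → 33.12%.

33.12%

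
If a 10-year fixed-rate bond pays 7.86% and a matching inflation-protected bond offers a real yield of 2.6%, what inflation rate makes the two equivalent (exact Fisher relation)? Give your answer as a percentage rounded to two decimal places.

5.13%

(1 + π) = (1 + i)/(1 + r) = 1.07860 / 1.02600 = 1.051267
Break-even inflation = 1.051267 − 1 → 5.13%.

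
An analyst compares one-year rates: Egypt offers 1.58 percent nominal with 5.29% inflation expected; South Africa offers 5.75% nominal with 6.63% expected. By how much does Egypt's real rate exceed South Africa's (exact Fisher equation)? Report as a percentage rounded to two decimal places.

-2.70%

Egypt: (1 + 0.0158)/(1 + 0.0529) − 1 = -3.5236%
South Africa: (1 + 0.0575)/(1 + 0.0663) − 1 = -0.8253%
Differential = -3.5236% − (-0.8253%) = -2.6983% → -2.70%.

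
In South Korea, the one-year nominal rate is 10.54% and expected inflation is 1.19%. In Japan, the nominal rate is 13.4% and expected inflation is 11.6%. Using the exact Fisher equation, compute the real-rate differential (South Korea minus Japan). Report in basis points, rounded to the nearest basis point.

763 basis points

South Korea: (1 + 0.1054)/(1 + 0.0119) − 1 = 9.2400%
Japan: (1 + 0.1340)/(1 + 0.1160) − 1 = 1.6129%
Differential = 9.2400% − 1.6129% = 7.6271% → 763 basis points.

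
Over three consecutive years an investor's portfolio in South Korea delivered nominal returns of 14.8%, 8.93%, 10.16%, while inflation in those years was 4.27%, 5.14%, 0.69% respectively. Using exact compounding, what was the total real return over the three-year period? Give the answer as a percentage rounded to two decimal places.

Nominal growth factor = 1.1480 × 1.0893 × 1.1016 = 1.377569
Price-level growth factor = 1.0427 × 1.0514 × 1.0069 = 1.103859
Real growth factor = 1.377569 / 1.103859 = 1.247957
Total real return = 1.247957 − 1 → 24.80%.

24.80%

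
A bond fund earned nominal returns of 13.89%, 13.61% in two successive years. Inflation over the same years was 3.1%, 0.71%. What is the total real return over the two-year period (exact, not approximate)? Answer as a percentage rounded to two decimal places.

24.62%

Compound the nominal returns: 1.1389 × 1.1361 = 1.293904.
Compound inflation: 1.0310 × 1.0071 = 1.038320.
Deflate: 1.293904 / 1.038320 = 1.246152.
Total real return = 1.246152 − 1 → 24.62%.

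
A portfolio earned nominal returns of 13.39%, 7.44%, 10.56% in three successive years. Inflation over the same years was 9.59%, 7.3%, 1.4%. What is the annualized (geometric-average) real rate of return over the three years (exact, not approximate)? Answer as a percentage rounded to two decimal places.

Nominal growth factor = 1.1339 × 1.0744 × 1.1056 = 1.34691064
Price-level growth factor = 1.0959 × 1.0730 × 1.0140 = 1.19236331
Real growth factor = 1.34691064 / 1.19236331 = 1.12961430
Annualized real rate = 1.12961430^(1/3) − 1 = 4.1462% → 4.15%.

4.15%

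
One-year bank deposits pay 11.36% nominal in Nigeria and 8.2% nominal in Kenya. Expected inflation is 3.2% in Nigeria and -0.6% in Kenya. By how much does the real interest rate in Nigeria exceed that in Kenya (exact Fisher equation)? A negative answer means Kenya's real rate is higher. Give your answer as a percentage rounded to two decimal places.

-0.95%

Nigeria: (1 + 0.1136)/(1 + 0.0320) − 1 = 7.9070%
Kenya: (1 + 0.0820)/(1 − 0.0060) − 1 = 8.8531%
Differential = 7.9070% − 8.8531% = -0.9461% → -0.95%.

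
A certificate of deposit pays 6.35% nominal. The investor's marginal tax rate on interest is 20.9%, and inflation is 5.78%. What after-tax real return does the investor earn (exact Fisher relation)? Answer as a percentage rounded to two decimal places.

-0.72%

After-tax nominal return = 6.35% × (1 − 0.209) = 5.02285%.
1 + r = 1.0502285 / 1.05780 = 0.992842
After-tax real rate = 0.992842 − 1 → -0.72%.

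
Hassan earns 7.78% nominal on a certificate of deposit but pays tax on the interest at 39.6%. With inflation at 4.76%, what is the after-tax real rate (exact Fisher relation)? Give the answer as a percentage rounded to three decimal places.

After-tax nominal return = 7.78% × (1 − 0.396) = 4.69912%.
1 + r = 1.0469912 / 1.04760 = 0.999419
After-tax real rate = 0.999419 − 1 → -0.058%.

-0.058%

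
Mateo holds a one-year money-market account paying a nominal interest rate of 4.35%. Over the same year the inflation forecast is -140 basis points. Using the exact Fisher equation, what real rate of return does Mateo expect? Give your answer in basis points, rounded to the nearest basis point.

1 + r = 1.04350 / 0.98600 = 1.058316
r = 1.058316 − 1 = 5.8316%, i.e. 583 basis points.

583 basis points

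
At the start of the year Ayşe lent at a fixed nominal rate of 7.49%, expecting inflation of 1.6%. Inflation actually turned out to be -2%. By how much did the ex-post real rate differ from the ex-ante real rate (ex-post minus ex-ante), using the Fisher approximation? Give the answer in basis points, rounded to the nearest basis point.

Ex-ante: 7.49% − 1.6% = 5.890%
Ex-post: 7.49% − (-2%) = 9.490%
Difference (ex-post − ex-ante) = 3.6000% → 360 basis points.

360 basis points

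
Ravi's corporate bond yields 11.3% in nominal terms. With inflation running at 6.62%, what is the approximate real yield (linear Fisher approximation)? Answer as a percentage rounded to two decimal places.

4.68%

r ≈ i − π = 11.3% − 6.62% = 4.68%.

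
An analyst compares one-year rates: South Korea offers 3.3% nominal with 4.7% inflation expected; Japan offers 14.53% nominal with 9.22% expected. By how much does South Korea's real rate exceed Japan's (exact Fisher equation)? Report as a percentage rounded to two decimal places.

-6.20%

South Korea: (1 + 0.0330)/(1 + 0.0470) − 1 = -1.3372%
Japan: (1 + 0.1453)/(1 + 0.0922) − 1 = 4.8617%
Differential = -1.3372% − 4.8617% = -6.1989% → -6.20%.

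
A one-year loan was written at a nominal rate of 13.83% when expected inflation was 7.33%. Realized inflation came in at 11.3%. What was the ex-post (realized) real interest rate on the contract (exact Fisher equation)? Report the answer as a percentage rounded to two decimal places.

Ex-post: (1 + 0.1383)/(1 + 0.1130) − 1 = 2.2731%
So the realized real rate is 2.27%.

2.27%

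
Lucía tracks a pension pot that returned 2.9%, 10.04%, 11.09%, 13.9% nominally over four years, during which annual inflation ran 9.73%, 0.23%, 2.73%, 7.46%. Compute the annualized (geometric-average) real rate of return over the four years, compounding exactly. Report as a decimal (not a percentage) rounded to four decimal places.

0.0423

Nominal growth factor = 1.0290 × 1.1004 × 1.1109 × 1.1390 = 1.43273097
Price-level growth factor = 1.0973 × 1.0023 × 1.0273 × 1.0746 = 1.21413571
Real growth factor = 1.43273097 / 1.21413571 = 1.18004186
Annualized real rate = 1.18004186^(1/4) − 1 = 4.2256% → 0.0423.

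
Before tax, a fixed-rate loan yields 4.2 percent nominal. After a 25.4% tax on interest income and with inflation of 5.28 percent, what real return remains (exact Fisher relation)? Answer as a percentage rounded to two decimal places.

-2.04%

After-tax nominal return = 4.2% × (1 − 0.254) = 3.1332%.
1 + r = 1.031332 / 1.05280 = 0.979609
After-tax real rate = 0.979609 − 1 → -2.04%.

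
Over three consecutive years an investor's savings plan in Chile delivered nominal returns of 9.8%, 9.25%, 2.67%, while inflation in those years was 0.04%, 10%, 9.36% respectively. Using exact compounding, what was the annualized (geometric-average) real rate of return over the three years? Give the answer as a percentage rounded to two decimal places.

Compound the nominal returns: 1.0980 × 1.0925 × 1.0267 = 1.23159339.
Compound inflation: 1.0004 × 1.1000 × 1.0936 = 1.20344118.
Deflate: 1.23159339 / 1.20344118 = 1.02339308.
Annualized real rate = 1.02339308^(1/3) − 1 = 0.7738% → 0.77%.

0.77%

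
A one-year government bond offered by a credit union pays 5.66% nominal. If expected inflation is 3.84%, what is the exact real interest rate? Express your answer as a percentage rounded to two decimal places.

1.75%

By the Fisher relation, 1 + r = (1 + i)/(1 + π).
1 + r = 1.05660 / 1.03840 = 1.017527
r = 1.017527 − 1 = 1.7527%, i.e. 1.75%.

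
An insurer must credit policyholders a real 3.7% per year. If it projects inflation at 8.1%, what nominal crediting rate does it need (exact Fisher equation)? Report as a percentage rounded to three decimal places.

(1 + i) = (1 + r)(1 + π) = 1.03700 × 1.08100 = 1.120997
i = 1.120997 − 1, so the required nominal rate is 12.100%.

12.100%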